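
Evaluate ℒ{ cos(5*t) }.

L{cos(5t)} = s/(s^2 + 25).

s/(s^2 + 25)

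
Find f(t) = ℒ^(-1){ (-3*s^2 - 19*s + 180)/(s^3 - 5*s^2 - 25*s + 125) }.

Factor the denominator: s^3 - 5*s^2 - 25*s + 125 = (s - 5)^2*(s + 5).
Partial fraction decomposition gives [-5/(s - 5)] + [(s - 5)^(-2)] + [2/(s + 5)].
Invert each term: -5/(s - 5) ↔ -5e^(5t); 1/(s - 5)^2 ↔ t·e^(5t); 2/(s + 5) ↔ 2e^(-5t).

f(t) = t*exp(5*t) - 5*exp(5*t) + 2*exp(-5*t)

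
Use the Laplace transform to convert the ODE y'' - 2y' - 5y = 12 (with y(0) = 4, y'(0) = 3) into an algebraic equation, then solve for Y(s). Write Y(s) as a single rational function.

Y(s) = (4*s^2 - 5*s + 12)/(s^3 - 2*s^2 - 5*s)

Laplace-transform each side.
Using L{y''} = s^2 Y - s·y(0) - y'(0) and L{y'} = sY - y(0), with y(0) = 4, y'(0) = 3, the left side becomes (s^2 - 2*s - 5)Y - (4*s - 5).
The right side is L{12} = 12/s.
So (s^2 - 2*s - 5)Y = 12/s + (4*s - 5).
Isolate Y and clear denominators.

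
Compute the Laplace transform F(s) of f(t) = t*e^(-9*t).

F(s) = (s + 9)^(-2)

L{e^(-9t)} = 1/(s + 9).
Then apply L{t·g(t)} = -d/ds[G(s)] with G(s) = 1/(s + 9):
differentiating 1 time and applying the sign gives (s + 9)^(-2).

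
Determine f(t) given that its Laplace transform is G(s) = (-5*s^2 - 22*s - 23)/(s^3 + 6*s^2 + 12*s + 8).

f(t) = t^2*exp(-2*t)/2 - 2*t*exp(-2*t) - 5*exp(-2*t)

Factor the denominator: s^3 + 6*s^2 + 12*s + 8 = (s + 2)^3.
Partial fraction decomposition gives [-5/(s + 2)] + [-2/(s + 2)^2] + [(s + 2)^(-3)].
Invert each term: -5/(s + 2) ↔ -5e^(-2t); -2/(s + 2)^2 ↔ -2t·e^(-2t); 1/(s + 2)^3 ↔ (1/2)t^2·e^(-2t).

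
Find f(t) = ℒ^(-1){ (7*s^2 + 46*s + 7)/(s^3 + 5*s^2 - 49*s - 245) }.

f(t) = 4*exp(7*t) + 2*exp(-5*t) + exp(-7*t)

Factor the denominator: s^3 + 5*s^2 - 49*s - 245 = (s - 7)*(s + 5)*(s + 7).
Partial fraction decomposition gives [4/(s - 7)] + [2/(s + 5)] + [1/(s + 7)].
Invert each term: 4/(s - 7) ↔ 4e^(7t); 2/(s + 5) ↔ 2e^(-5t); 1/(s + 7) ↔ e^(-7t).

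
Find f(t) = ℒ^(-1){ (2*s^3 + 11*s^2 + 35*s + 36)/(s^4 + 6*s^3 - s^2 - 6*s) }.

Factor the denominator: s^4 + 6*s^3 - s^2 - 6*s = s*(s - 1)*(s + 1)*(s + 6).
Partial fraction decomposition gives [-6/s] + [1/(s + 1)] + [6/(s - 1)] + [1/(s + 6)].
Invert each term: -6/(s - 0) ↔ -6e^(0t); 1/(s + 1) ↔ e^(-t); 6/(s - 1) ↔ 6e^(t); 1/(s + 6) ↔ e^(-6t).

f(t) = 6*exp(t) - 6 + exp(-t) + exp(-6*t)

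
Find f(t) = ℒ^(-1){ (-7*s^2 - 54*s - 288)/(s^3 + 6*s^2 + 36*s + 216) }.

f(t) = -5*sin(6*t) - 4*cos(6*t) - 3*exp(-6*t)

Factor the denominator: s^3 + 6*s^2 + 36*s + 216 = (s + 6)*(s^2 + 36).
Partial fraction decomposition gives [-3/(s + 6)] + [-4*s/(s^2 + 36)] + [-30/(s^2 + 36)].
Invert each term: -3/(s + 6) ↔ -3e^(-6t); -4·s/(s^2 + 36) ↔ -4cos(6t); -5·6/(s^2 + 36) ↔ -5sin(6t).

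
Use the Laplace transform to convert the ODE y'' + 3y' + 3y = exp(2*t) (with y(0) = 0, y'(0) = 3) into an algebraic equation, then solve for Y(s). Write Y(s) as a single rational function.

Transform both sides with L{·}.
With L{y''} = s^2 Y - s·y(0) - y'(0) and L{y'} = sY - y(0), with y(0) = 0, y'(0) = 3: the LHS transforms to (s^2 + 3*s + 3)Y - (3).
The right side is L{exp(2*t)} = 1/(s - 2).
So (s^2 + 3*s + 3)Y = 1/(s - 2) + (3).
Isolate Y and clear denominators.

Y(s) = (3*s - 5)/(s^3 + s^2 - 3*s - 6)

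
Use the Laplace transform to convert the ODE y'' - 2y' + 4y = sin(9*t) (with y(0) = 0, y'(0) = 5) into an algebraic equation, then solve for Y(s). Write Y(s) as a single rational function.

Y(s) = (5*s^2 + 414)/(s^4 - 2*s^3 + 85*s^2 - 162*s + 324)

Laplace-transform each side.
Using L{y''} = s^2 Y - s·y(0) - y'(0) and L{y'} = sY - y(0), with y(0) = 0, y'(0) = 5, the left side becomes (s^2 - 2*s + 4)Y - (5).
The right side is L{sin(9*t)} = 9/(s^2 + 81).
So (s^2 - 2*s + 4)Y = 9/(s^2 + 81) + (5).
Isolate Y and clear denominators.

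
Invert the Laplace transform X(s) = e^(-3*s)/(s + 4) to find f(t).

f(t) = Heaviside(t - 3)*(exp(-4*t + 12))

The factor e^(-3s) signals a time shift by c = 3 (second shifting theorem).
L{e^(-4t)} = 1/(s + 4), so L^-1{1/(s + 4)} = e^(-4*t).
Hence the inverse is u(t - 3) times that function evaluated at t - 3.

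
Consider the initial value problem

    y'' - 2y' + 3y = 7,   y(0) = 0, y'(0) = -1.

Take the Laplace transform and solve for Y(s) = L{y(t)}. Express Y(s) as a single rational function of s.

Transform both sides with L{·}.
The derivative rules (L{y''} = s^2 Y - s·y(0) - y'(0) and L{y'} = sY - y(0), with y(0) = 0, y'(0) = -1) turn the left side into (s^2 - 2*s + 3)Y - (-1).
The right side is L{7} = 7/s.
So (s^2 - 2*s + 3)Y = 7/s + (-1).
Isolate Y and clear denominators.

Y(s) = (-s + 7)/(s^3 - 2*s^2 + 3*s)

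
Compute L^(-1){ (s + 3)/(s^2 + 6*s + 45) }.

exp(-3*t)*cos(6*t)

Rewrite the denominator: s^2 + 6*s + 45 = (s + 3)^2 + 36.
The form in (s + 3) signals a first-shifting-theorem factor e^(-3t).
Since L{cos(6t)} = s/(s^2 + 36), the inverse is e^(-3*t)*cos(6*t).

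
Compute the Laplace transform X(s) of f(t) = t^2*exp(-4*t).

L{e^(-4t)} = 1/(s + 4).
Then apply L{t^2·g(t)} = (-1)^2 d^2/ds^2[G(s)] with G(s) = 1/(s + 4):
differentiating 2 times and applying the sign gives 2/(s + 4)^3.

X(s) = 2/(s + 4)^3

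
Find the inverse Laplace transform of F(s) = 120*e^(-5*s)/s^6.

Heaviside(t - 5)*((t - 5)^5)

The factor e^(-5s) signals a time shift by c = 5 (second shifting theorem).
L{t^5} = 5!/s^6 = 120/s^6, so L^-1{120/s^6} = t^5.
Hence the inverse is u(t - 5) times that function evaluated at t - 5.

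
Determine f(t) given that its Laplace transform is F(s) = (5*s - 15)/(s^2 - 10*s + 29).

f(t) = 5*exp(5*t)*sin(2*t) + 5*exp(5*t)*cos(2*t)

Complete the square in the denominator: s^2 - 10*s + 29 = (s - 5)^2 + 2^2.
Split the numerator to match: 5*s - 15 = 5·(s - 5) + 5·2.
Invert each term: 5·(s - 5)/((s - 5)^2 + 4) ↔ 5e^(5t)cos(2t); 5·2/((s - 5)^2 + 4) ↔ 5e^(5t)sin(2t).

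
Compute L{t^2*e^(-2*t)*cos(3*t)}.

2*(s + 2)*(s^2 + 4*s - 23)/(s^2 + 4*s + 13)^3

L{cos(3t)} = s/(s^2 + 9).
Multiplying by e^(-2t) shifts s → s + 2, so L{e^(-2*t)*cos(3*t)} = (s + 2)/((s + 2)^2 + 9).
Then apply L{t^2·g(t)} = (-1)^2 d^2/ds^2[H(s)] with H(s) = (s + 2)/((s + 2)^2 + 9):
differentiating 2 times and applying the sign gives 2*(s + 2)*(s^2 + 4*s - 23)/(s^2 + 4*s + 13)^3.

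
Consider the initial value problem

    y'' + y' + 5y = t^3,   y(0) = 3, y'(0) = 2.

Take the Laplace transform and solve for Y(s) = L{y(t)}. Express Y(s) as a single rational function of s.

Take the Laplace transform of both sides.
With L{y''} = s^2 Y - s·y(0) - y'(0) and L{y'} = sY - y(0), with y(0) = 3, y'(0) = 2: the LHS transforms to (s^2 + s + 5)Y - (3*s + 5).
The right side is L{t^3} = 6/s^4.
So (s^2 + s + 5)Y = 6/s^4 + (3*s + 5).
Divide through and combine into a single rational function.

Y(s) = (3*s^5 + 5*s^4 + 6)/(s^6 + s^5 + 5*s^4)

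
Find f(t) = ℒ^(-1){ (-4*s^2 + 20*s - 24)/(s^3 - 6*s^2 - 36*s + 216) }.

f(t) = -4*t*exp(6*t) - 2*exp(6*t) - 2*exp(-6*t)

Factor the denominator: s^3 - 6*s^2 - 36*s + 216 = (s - 6)^2*(s + 6).
Partial fraction decomposition gives [-2/(s - 6)] + [-4/(s - 6)^2] + [-2/(s + 6)].
Invert each term: -2/(s - 6) ↔ -2e^(6t); -4/(s - 6)^2 ↔ -4t·e^(6t); -2/(s + 6) ↔ -2e^(-6t).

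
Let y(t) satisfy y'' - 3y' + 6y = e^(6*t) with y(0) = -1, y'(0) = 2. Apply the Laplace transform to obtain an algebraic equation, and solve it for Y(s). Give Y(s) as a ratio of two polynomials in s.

Apply the Laplace transform to the equation.
The derivative rules (L{y''} = s^2 Y - s·y(0) - y'(0) and L{y'} = sY - y(0), with y(0) = -1, y'(0) = 2) turn the left side into (s^2 - 3*s + 6)Y - (-s + 5).
The right side is L{e^(6*t)} = 1/(s - 6).
So (s^2 - 3*s + 6)Y = 1/(s - 6) + (-s + 5).
Divide through and combine into a single rational function.

Y(s) = (-s^2 + 11*s - 29)/(s^3 - 9*s^2 + 24*s - 36)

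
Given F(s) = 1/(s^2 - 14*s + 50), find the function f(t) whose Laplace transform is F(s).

Rewrite the denominator: s^2 - 14*s + 50 = (s - 7)^2 + 1.
The form in (s - 7) signals a first-shifting-theorem factor e^(7t).
Since L{sin(t)} = 1/(s^2 + 1), the inverse is exp(7*t)*sin(t).

f(t) = exp(7*t)*sin(t)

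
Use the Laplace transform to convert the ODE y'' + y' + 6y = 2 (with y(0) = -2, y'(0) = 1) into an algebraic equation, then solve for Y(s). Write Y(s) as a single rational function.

Y(s) = (-2*s^2 - s + 2)/(s^3 + s^2 + 6*s)

Laplace-transform each side.
The derivative rules (L{y''} = s^2 Y - s·y(0) - y'(0) and L{y'} = sY - y(0), with y(0) = -2, y'(0) = 1) turn the left side into (s^2 + s + 6)Y - (-2*s - 1).
The right side is L{2} = 2/s.
So (s^2 + s + 6)Y = 2/s + (-2*s - 1).
Solve for Y(s) and write it as one ratio of polynomials.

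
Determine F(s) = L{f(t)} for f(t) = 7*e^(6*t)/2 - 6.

The transform is linear, so treat each term independently.
L{-6} = -6/s; (7/2)·[L{e^(6t)} = 1/(s - 6)].

F(s) = 7/(2*(s - 6)) - 6/s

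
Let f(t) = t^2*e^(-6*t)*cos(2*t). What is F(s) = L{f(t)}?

F(s) = 2*(s + 6)*(s^2 + 12*s + 24)/(s^2 + 12*s + 40)^3

L{cos(2t)} = s/(s^2 + 4).
Multiplying by e^(-6t) shifts s → s + 6, so L{e^(-6*t)*cos(2*t)} = (s + 6)/((s + 6)^2 + 4).
Then apply L{t^2·g(t)} = (-1)^2 d^2/ds^2[G(s)] with G(s) = (s + 6)/((s + 6)^2 + 4):
differentiating 2 times and applying the sign gives 2*(s + 6)*(s^2 + 12*s + 24)/(s^2 + 12*s + 40)^3.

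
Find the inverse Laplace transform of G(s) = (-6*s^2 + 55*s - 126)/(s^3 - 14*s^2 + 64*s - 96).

Factor the denominator: s^3 - 14*s^2 + 64*s - 96 = (s - 6)*(s - 4)^2.
Partial fraction decomposition gives [-3/(s - 4)] + [(s - 4)^(-2)] + [-3/(s - 6)].
Invert each term: -3/(s - 4) ↔ -3e^(4t); 1/(s - 4)^2 ↔ t·e^(4t); -3/(s - 6) ↔ -3e^(6t).

t*exp(4*t) - 3*exp(6*t) - 3*exp(4*t)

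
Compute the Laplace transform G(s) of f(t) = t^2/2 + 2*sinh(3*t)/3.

The transform is linear, so treat each term independently.
(1/2)·[L{t^2} = 2!/s^3 = 2/s^3]; (2/3)·[L{sinh(3t)} = 3/(s^2 - 9)].

G(s) = 2/(s^2 - 9) + s^(-3)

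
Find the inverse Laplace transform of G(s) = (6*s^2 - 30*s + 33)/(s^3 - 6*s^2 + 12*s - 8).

Factor the denominator: s^3 - 6*s^2 + 12*s - 8 = (s - 2)^3.
Partial fraction decomposition gives [6/(s - 2)] + [-6/(s - 2)^2] + [-3/(s - 2)^3].
Invert each term: 6/(s - 2) ↔ 6e^(2t); -6/(s - 2)^2 ↔ -6t·e^(2t); -3/(s - 2)^3 ↔ (-3/2)t^2·e^(2t).

-3*t^2*exp(2*t)/2 - 6*t*exp(2*t) + 6*exp(2*t)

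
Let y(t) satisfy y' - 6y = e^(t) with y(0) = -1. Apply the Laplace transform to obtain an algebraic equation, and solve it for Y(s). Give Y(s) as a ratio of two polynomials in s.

Y(s) = (-s + 2)/(s^2 - 7*s + 6)

Transform both sides with L{·}.
Using L{y'} = sY - y(0) = sY - (-1), the left side becomes (s - 6)Y - (-1).
The right side is L{e^(t)} = 1/(s - 1).
So (s - 6)Y = 1/(s - 1) + (-1).
Solve for Y(s) and write it as one ratio of polynomials.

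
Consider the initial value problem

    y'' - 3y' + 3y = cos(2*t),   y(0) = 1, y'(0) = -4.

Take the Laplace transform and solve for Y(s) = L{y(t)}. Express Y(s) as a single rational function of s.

Laplace-transform each side.
The derivative rules (L{y''} = s^2 Y - s·y(0) - y'(0) and L{y'} = sY - y(0), with y(0) = 1, y'(0) = -4) turn the left side into (s^2 - 3*s + 3)Y - (s - 7).
The right side is L{cos(2*t)} = s/(s^2 + 4).
So (s^2 - 3*s + 3)Y = s/(s^2 + 4) + (s - 7).
Isolate Y and clear denominators.

Y(s) = (s^3 - 7*s^2 + 5*s - 28)/(s^4 - 3*s^3 + 7*s^2 - 12*s + 12)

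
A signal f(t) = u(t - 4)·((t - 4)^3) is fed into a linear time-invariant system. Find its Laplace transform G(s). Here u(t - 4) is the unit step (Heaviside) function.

By the second shifting theorem, L{u(t - c)·g(t - c)} = e^(-cs)·H(s) with c = 4 and H(s) = L{g(t)}.
L{t^3} = 3!/s^4 = 6/s^4.

G(s) = 6*exp(-4*s)/s^4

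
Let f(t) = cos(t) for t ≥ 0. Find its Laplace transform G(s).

G(s) = s/(s^2 + 1)

L{cos(t)} = s/(s^2 + 1).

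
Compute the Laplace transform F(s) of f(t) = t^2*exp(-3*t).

F(s) = 2/(s + 3)^3

L{e^(-3t)} = 1/(s + 3).
Then apply L{t^2·g(t)} = (-1)^2 d^2/ds^2[G(s)] with G(s) = 1/(s + 3):
differentiating 2 times and applying the sign gives 2/(s + 3)^3.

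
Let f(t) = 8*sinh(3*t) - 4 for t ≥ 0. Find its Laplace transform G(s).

Apply the Laplace transform termwise.
L{-4} = -4/s; (8)·[L{sinh(3t)} = 3/(s^2 - 9)].

G(s) = 24/(s^2 - 9) - 4/s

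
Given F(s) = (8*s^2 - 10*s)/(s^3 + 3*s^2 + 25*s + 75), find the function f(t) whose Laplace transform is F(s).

Factor the denominator: s^3 + 3*s^2 + 25*s + 75 = (s + 3)*(s^2 + 25).
Partial fraction decomposition gives [3/(s + 3)] + [5*s/(s^2 + 25)] + [-25/(s^2 + 25)].
Invert each term: 3/(s + 3) ↔ 3e^(-3t); 5·s/(s^2 + 25) ↔ 5cos(5t); -5·5/(s^2 + 25) ↔ -5sin(5t).

f(t) = -5*sin(5*t) + 5*cos(5*t) + 3*exp(-3*t)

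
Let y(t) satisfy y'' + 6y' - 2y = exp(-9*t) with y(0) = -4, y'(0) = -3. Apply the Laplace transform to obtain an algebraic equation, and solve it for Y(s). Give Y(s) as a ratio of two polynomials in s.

Y(s) = (-4*s^2 - 63*s - 242)/(s^3 + 15*s^2 + 52*s - 18)

Laplace-transform each side.
Using L{y''} = s^2 Y - s·y(0) - y'(0) and L{y'} = sY - y(0), with y(0) = -4, y'(0) = -3, the left side becomes (s^2 + 6*s - 2)Y - (-4*s - 27).
The right side is L{exp(-9*t)} = 1/(s + 9).
So (s^2 + 6*s - 2)Y = 1/(s + 9) + (-4*s - 27).
Solve for Y(s) and write it as one ratio of polynomials.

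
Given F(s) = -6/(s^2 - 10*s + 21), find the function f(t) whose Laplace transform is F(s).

Rewrite the denominator: s^2 - 10*s + 21 = (s - 5)^2 - 4.
The form in (s - 5) signals a first-shifting-theorem factor e^(5t).
Since L{sinh(2t)} = 2/(s^2 - 4), the inverse is exp(5*t)*sinh(2*t), scaled by -3.

f(t) = -3*exp(5*t)*sinh(2*t)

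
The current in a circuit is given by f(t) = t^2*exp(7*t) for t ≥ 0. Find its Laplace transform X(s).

L{e^(7t)} = 1/(s - 7).
Then apply L{t^2·g(t)} = (-1)^2 d^2/ds^2[G(s)] with G(s) = 1/(s - 7):
differentiating 2 times and applying the sign gives 2/(s - 7)^3.

X(s) = 2/(s - 7)^3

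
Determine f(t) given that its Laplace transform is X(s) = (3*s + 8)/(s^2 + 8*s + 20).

Complete the square in the denominator: s^2 + 8*s + 20 = (s + 4)^2 + 2^2.
Split the numerator to match: 3*s + 8 = 3·(s + 4) - 2·2.
Invert each term: 3·(s + 4)/((s + 4)^2 + 4) ↔ 3e^(-4t)cos(2t); -2·2/((s + 4)^2 + 4) ↔ -2e^(-4t)sin(2t).

f(t) = -2*exp(-4*t)*sin(2*t) + 3*exp(-4*t)*cos(2*t)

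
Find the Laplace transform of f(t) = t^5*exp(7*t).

120/(s - 7)^6

L{t^5} = 5!/s^6 = 120/s^6.
By the first shifting theorem, multiplying by e^(7t) replaces s with s - 7.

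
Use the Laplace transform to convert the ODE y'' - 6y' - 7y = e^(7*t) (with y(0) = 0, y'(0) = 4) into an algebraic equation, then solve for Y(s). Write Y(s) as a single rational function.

Laplace-transform each side.
Using L{y''} = s^2 Y - s·y(0) - y'(0) and L{y'} = sY - y(0), with y(0) = 0, y'(0) = 4, the left side becomes (s^2 - 6*s - 7)Y - (4).
The right side is L{e^(7*t)} = 1/(s - 7).
So (s^2 - 6*s - 7)Y = 1/(s - 7) + (4).
Divide through and combine into a single rational function.

Y(s) = (4*s - 27)/(s^3 - 13*s^2 + 35*s + 49)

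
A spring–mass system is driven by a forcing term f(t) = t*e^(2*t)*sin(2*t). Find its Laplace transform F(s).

L{sin(2t)} = 2/(s^2 + 4).
Multiplying by e^(2t) shifts s → s - 2, so L{e^(2*t)*sin(2*t)} = 2/((s - 2)^2 + 4).
Then apply L{t·g(t)} = -d/ds[G(s)] with G(s) = 2/((s - 2)^2 + 4):
differentiating 1 time and applying the sign gives 4*(s - 2)/(s^2 - 4*s + 8)^2.

F(s) = 4*(s - 2)/(s^2 - 4*s + 8)^2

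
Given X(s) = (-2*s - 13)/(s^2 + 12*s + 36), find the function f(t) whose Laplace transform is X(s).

f(t) = -t*exp(-6*t) - 2*exp(-6*t)

Factor the denominator: s^2 + 12*s + 36 = (s + 6)^2.
Partial fraction decomposition gives [-2/(s + 6)] + [-1/(s + 6)^2].
Invert each term: -2/(s + 6) ↔ -2e^(-6t); -1/(s + 6)^2 ↔ -t·e^(-6t).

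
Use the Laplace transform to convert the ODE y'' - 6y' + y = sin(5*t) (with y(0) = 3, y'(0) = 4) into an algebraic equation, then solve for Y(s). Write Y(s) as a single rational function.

Apply the Laplace transform to the equation.
Using L{y''} = s^2 Y - s·y(0) - y'(0) and L{y'} = sY - y(0), with y(0) = 3, y'(0) = 4, the left side becomes (s^2 - 6*s + 1)Y - (3*s - 14).
The right side is L{sin(5*t)} = 5/(s^2 + 25).
So (s^2 - 6*s + 1)Y = 5/(s^2 + 25) + (3*s - 14).
Isolate Y and clear denominators.

Y(s) = (3*s^3 - 14*s^2 + 75*s - 345)/(s^4 - 6*s^3 + 26*s^2 - 150*s + 25)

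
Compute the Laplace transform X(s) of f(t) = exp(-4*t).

L{1} = 1/s.
By the first shifting theorem, multiplying by e^(-4t) replaces s with s + 4.

X(s) = 1/(s + 4)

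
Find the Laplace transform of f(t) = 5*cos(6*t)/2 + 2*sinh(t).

By linearity of the Laplace transform, transform each term separately.
(2)·[L{sinh(t)} = 1/(s^2 - 1)]; (5/2)·[L{cos(6t)} = s/(s^2 + 36)].

5*s/(2*(s^2 + 36)) + 2/(s^2 - 1)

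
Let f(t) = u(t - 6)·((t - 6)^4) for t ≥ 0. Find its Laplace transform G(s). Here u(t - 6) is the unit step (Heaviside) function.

By the second shifting theorem, L{u(t - c)·g(t - c)} = e^(-cs)·H(s) with c = 6 and H(s) = L{g(t)}.
L{t^4} = 4!/s^5 = 24/s^5.

G(s) = 24*exp(-6*s)/s^5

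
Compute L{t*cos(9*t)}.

(s - 9)*(s + 9)/(s^2 + 81)^2

L{cos(9t)} = s/(s^2 + 81).
Then apply L{t·g(t)} = -d/ds[G(s)] with G(s) = s/(s^2 + 81):
differentiating 1 time and applying the sign gives (s - 9)*(s + 9)/(s^2 + 81)^2.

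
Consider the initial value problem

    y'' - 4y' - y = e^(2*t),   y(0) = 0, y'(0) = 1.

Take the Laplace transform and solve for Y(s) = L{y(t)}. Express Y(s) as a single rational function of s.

Take the Laplace transform of both sides.
The derivative rules (L{y''} = s^2 Y - s·y(0) - y'(0) and L{y'} = sY - y(0), with y(0) = 0, y'(0) = 1) turn the left side into (s^2 - 4*s - 1)Y - (1).
The right side is L{e^(2*t)} = 1/(s - 2).
So (s^2 - 4*s - 1)Y = 1/(s - 2) + (1).
Isolate Y and clear denominators.

Y(s) = (s - 1)/(s^3 - 6*s^2 + 7*s + 2)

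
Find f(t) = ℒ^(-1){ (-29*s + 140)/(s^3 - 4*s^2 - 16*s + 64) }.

f(t) = 3*t*exp(4*t) - 4*exp(4*t) + 4*exp(-4*t)

Factor the denominator: s^3 - 4*s^2 - 16*s + 64 = (s - 4)^2*(s + 4).
Partial fraction decomposition gives [-4/(s - 4)] + [3/(s - 4)^2] + [4/(s + 4)].
Invert each term: -4/(s - 4) ↔ -4e^(4t); 3/(s - 4)^2 ↔ 3t·e^(4t); 4/(s + 4) ↔ 4e^(-4t).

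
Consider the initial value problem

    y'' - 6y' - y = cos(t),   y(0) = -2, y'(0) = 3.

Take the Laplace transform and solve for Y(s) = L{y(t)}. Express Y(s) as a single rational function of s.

Y(s) = (-2*s^3 + 15*s^2 - s + 15)/(s^4 - 6*s^3 - 6*s - 1)

Transform both sides with L{·}.
With L{y''} = s^2 Y - s·y(0) - y'(0) and L{y'} = sY - y(0), with y(0) = -2, y'(0) = 3: the LHS transforms to (s^2 - 6*s - 1)Y - (-2*s + 15).
The right side is L{cos(t)} = s/(s^2 + 1).
So (s^2 - 6*s - 1)Y = s/(s^2 + 1) + (-2*s + 15).
Isolate Y and clear denominators.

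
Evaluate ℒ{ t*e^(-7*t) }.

L{e^(-7t)} = 1/(s + 7).
Then apply L{t·g(t)} = -d/ds[G(s)] with G(s) = 1/(s + 7):
differentiating 1 time and applying the sign gives (s + 7)^(-2).

(s + 7)^(-2)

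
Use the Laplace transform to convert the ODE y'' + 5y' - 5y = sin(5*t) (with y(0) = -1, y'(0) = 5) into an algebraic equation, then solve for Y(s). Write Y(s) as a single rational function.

Take the Laplace transform of both sides.
Using L{y''} = s^2 Y - s·y(0) - y'(0) and L{y'} = sY - y(0), with y(0) = -1, y'(0) = 5, the left side becomes (s^2 + 5*s - 5)Y - (-s).
The right side is L{sin(5*t)} = 5/(s^2 + 25).
So (s^2 + 5*s - 5)Y = 5/(s^2 + 25) + (-s).
Divide through and combine into a single rational function.

Y(s) = (-s^3 - 25*s + 5)/(s^4 + 5*s^3 + 20*s^2 + 125*s - 125)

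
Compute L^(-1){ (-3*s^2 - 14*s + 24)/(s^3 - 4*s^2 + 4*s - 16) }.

Factor the denominator: s^3 - 4*s^2 + 4*s - 16 = (s - 4)*(s^2 + 4).
Partial fraction decomposition gives [-4/(s - 4)] + [s/(s^2 + 4)] + [-10/(s^2 + 4)].
Invert each term: -4/(s - 4) ↔ -4e^(4t); 1·s/(s^2 + 4) ↔ cos(2t); -5·2/(s^2 + 4) ↔ -5sin(2t).

-4*exp(4*t) - 5*sin(2*t) + cos(2*t)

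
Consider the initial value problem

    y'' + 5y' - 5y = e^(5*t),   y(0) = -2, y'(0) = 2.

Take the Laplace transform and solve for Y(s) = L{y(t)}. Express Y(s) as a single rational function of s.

Y(s) = (-2*s^2 + 2*s + 41)/(s^3 - 30*s + 25)

Transform both sides with L{·}.
With L{y''} = s^2 Y - s·y(0) - y'(0) and L{y'} = sY - y(0), with y(0) = -2, y'(0) = 2: the LHS transforms to (s^2 + 5*s - 5)Y - (-2*s - 8).
The right side is L{e^(5*t)} = 1/(s - 5).
So (s^2 + 5*s - 5)Y = 1/(s - 5) + (-2*s - 8).
Isolate Y and clear denominators.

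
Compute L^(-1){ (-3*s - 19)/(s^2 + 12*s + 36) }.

Factor the denominator: s^2 + 12*s + 36 = (s + 6)^2.
Partial fraction decomposition gives [-3/(s + 6)] + [-1/(s + 6)^2].
Invert each term: -3/(s + 6) ↔ -3e^(-6t); -1/(s + 6)^2 ↔ -t·e^(-6t).

-t*exp(-6*t) - 3*exp(-6*t)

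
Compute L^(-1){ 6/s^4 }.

Since L{t^3} = 3!/s^4 = 6/s^4, the inverse is t^3.

t^3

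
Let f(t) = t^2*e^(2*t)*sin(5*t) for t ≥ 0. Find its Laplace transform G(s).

G(s) = 10*(3*s^2 - 12*s - 13)/(s^2 - 4*s + 29)^3

L{sin(5t)} = 5/(s^2 + 25).
Multiplying by e^(2t) shifts s → s - 2, so L{e^(2*t)*sin(5*t)} = 5/((s - 2)^2 + 25).
Then apply L{t^2·g(t)} = (-1)^2 d^2/ds^2[H(s)] with H(s) = 5/((s - 2)^2 + 25):
differentiating 2 times and applying the sign gives 10*(3*s^2 - 12*s - 13)/(s^2 - 4*s + 29)^3.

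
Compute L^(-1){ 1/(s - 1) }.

exp(t)

Since L{e^(t)} = 1/(s - 1), the inverse is e^(t).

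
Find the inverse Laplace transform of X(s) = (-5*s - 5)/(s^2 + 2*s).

-5*exp(-t)*cosh(t)

Rewrite the denominator: s^2 + 2*s = (s + 1)^2 - 1.
The form in (s + 1) signals a first-shifting-theorem factor e^(-t).
Since L{cosh(t)} = s/(s^2 - 1), the inverse is exp(-t)*cosh(t), scaled by -5.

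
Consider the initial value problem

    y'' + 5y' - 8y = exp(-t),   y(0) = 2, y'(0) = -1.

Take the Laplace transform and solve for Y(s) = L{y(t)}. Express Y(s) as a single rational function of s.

Take the Laplace transform of both sides.
Using L{y''} = s^2 Y - s·y(0) - y'(0) and L{y'} = sY - y(0), with y(0) = 2, y'(0) = -1, the left side becomes (s^2 + 5*s - 8)Y - (2*s + 9).
The right side is L{exp(-t)} = 1/(s + 1).
So (s^2 + 5*s - 8)Y = 1/(s + 1) + (2*s + 9).
Isolate Y and clear denominators.

Y(s) = (2*s^2 + 11*s + 10)/(s^3 + 6*s^2 - 3*s - 8)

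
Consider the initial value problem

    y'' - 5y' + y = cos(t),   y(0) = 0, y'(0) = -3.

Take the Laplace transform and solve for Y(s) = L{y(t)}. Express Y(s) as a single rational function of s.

Laplace-transform each side.
The derivative rules (L{y''} = s^2 Y - s·y(0) - y'(0) and L{y'} = sY - y(0), with y(0) = 0, y'(0) = -3) turn the left side into (s^2 - 5*s + 1)Y - (-3).
The right side is L{cos(t)} = s/(s^2 + 1).
So (s^2 - 5*s + 1)Y = s/(s^2 + 1) + (-3).
Solve for Y(s) and write it as one ratio of polynomials.

Y(s) = (-3*s^2 + s - 3)/(s^4 - 5*s^3 + 2*s^2 - 5*s + 1)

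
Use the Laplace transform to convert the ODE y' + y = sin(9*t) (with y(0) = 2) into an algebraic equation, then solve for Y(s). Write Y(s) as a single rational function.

Y(s) = (2*s^2 + 171)/(s^3 + s^2 + 81*s + 81)

Apply the Laplace transform to the equation.
The derivative rules (L{y'} = sY - y(0) = sY - 2) turn the left side into (s + 1)Y - (2).
The right side is L{sin(9*t)} = 9/(s^2 + 81).
So (s + 1)Y = 9/(s^2 + 81) + (2).
Solve for Y(s) and write it as one ratio of polynomials.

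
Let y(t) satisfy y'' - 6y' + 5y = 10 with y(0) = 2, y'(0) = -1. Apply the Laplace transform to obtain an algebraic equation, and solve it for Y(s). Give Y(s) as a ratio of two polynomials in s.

Y(s) = (2*s^2 - 13*s + 10)/(s^3 - 6*s^2 + 5*s)

Take the Laplace transform of both sides.
With L{y''} = s^2 Y - s·y(0) - y'(0) and L{y'} = sY - y(0), with y(0) = 2, y'(0) = -1: the LHS transforms to (s^2 - 6*s + 5)Y - (2*s - 13).
The right side is L{10} = 10/s.
So (s^2 - 6*s + 5)Y = 10/s + (2*s - 13).
Divide through and combine into a single rational function.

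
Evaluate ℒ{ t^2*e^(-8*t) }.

L{e^(-8t)} = 1/(s + 8).
Then apply L{t^2·g(t)} = (-1)^2 d^2/ds^2[G(s)] with G(s) = 1/(s + 8):
differentiating 2 times and applying the sign gives 2/(s + 8)^3.

2/(s + 8)^3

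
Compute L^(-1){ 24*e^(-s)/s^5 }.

Heaviside(t - 1)*((t - 1)^4)

The factor e^(-s) signals a time shift by c = 1 (second shifting theorem).
L{t^4} = 4!/s^5 = 24/s^5, so L^-1{24/s^5} = t^4.
Hence the inverse is u(t - 1) times that function evaluated at t - 1.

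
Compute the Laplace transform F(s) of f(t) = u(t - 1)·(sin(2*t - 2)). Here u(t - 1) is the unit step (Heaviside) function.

F(s) = 2*exp(-s)/(s^2 + 4)

By the second shifting theorem, L{u(t - c)·g(t - c)} = e^(-cs)·G(s) with c = 1 and G(s) = L{g(t)}.
L{sin(2t)} = 2/(s^2 + 4).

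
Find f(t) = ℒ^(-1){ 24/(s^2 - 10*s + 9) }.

f(t) = 6*exp(5*t)*sinh(4*t)

Rewrite the denominator: s^2 - 10*s + 9 = (s - 5)^2 - 16.
The form in (s - 5) signals a first-shifting-theorem factor e^(5t).
Since L{sinh(4t)} = 4/(s^2 - 16), the inverse is e^(5*t)*sinh(4*t), scaled by 6.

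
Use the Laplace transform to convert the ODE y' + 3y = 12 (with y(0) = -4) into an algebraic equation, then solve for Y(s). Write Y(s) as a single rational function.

Y(s) = (-4*s + 12)/(s^2 + 3*s)

Transform both sides with L{·}.
With L{y'} = sY - y(0) = sY - (-4): the LHS transforms to (s + 3)Y - (-4).
The right side is L{12} = 12/s.
So (s + 3)Y = 12/s + (-4).
Divide through and combine into a single rational function.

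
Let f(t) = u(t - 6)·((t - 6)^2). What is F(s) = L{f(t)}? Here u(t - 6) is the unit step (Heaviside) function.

F(s) = 2*exp(-6*s)/s^3

By the second shifting theorem, L{u(t - c)·g(t - c)} = e^(-cs)·G(s) with c = 6 and G(s) = L{g(t)}.
L{t^2} = 2!/s^3 = 2/s^3.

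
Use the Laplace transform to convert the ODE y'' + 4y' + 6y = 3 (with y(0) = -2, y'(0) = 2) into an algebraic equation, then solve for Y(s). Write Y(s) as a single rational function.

Y(s) = (-2*s^2 - 6*s + 3)/(s^3 + 4*s^2 + 6*s)

Transform both sides with L{·}.
The derivative rules (L{y''} = s^2 Y - s·y(0) - y'(0) and L{y'} = sY - y(0), with y(0) = -2, y'(0) = 2) turn the left side into (s^2 + 4*s + 6)Y - (-2*s - 6).
The right side is L{3} = 3/s.
So (s^2 + 4*s + 6)Y = 3/s + (-2*s - 6).
Isolate Y and clear denominators.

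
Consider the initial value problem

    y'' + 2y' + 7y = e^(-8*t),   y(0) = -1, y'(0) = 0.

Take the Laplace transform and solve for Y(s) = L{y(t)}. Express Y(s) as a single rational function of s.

Transform both sides with L{·}.
With L{y''} = s^2 Y - s·y(0) - y'(0) and L{y'} = sY - y(0), with y(0) = -1, y'(0) = 0: the LHS transforms to (s^2 + 2*s + 7)Y - (-s - 2).
The right side is L{e^(-8*t)} = 1/(s + 8).
So (s^2 + 2*s + 7)Y = 1/(s + 8) + (-s - 2).
Isolate Y and clear denominators.

Y(s) = (-s^2 - 10*s - 15)/(s^3 + 10*s^2 + 23*s + 56)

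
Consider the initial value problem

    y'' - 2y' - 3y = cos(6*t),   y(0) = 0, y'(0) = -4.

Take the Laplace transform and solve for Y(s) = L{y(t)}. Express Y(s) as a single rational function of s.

Take the Laplace transform of both sides.
Using L{y''} = s^2 Y - s·y(0) - y'(0) and L{y'} = sY - y(0), with y(0) = 0, y'(0) = -4, the left side becomes (s^2 - 2*s - 3)Y - (-4).
The right side is L{cos(6*t)} = s/(s^2 + 36).
So (s^2 - 2*s - 3)Y = s/(s^2 + 36) + (-4).
Solve for Y(s) and write it as one ratio of polynomials.

Y(s) = (-4*s^2 + s - 144)/(s^4 - 2*s^3 + 33*s^2 - 72*s - 108)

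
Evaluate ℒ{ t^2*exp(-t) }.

L{e^(-t)} = 1/(s + 1).
Then apply L{t^2·g(t)} = (-1)^2 d^2/ds^2[G(s)] with G(s) = 1/(s + 1):
differentiating 2 times and applying the sign gives 2/(s + 1)^3.

2/(s + 1)^3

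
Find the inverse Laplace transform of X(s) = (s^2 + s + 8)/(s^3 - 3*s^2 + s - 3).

2*exp(3*t) - 2*sin(t) - cos(t)

Factor the denominator: s^3 - 3*s^2 + s - 3 = (s - 3)*(s^2 + 1).
Partial fraction decomposition gives [2/(s - 3)] + [-s/(s^2 + 1)] + [-2/(s^2 + 1)].
Invert each term: 2/(s - 3) ↔ 2e^(3t); -1·s/(s^2 + 1) ↔ -cos(t); -2·1/(s^2 + 1) ↔ -2sin(t).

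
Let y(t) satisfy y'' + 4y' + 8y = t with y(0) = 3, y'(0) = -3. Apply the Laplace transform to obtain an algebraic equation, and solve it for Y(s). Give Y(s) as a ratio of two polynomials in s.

Apply the Laplace transform to the equation.
With L{y''} = s^2 Y - s·y(0) - y'(0) and L{y'} = sY - y(0), with y(0) = 3, y'(0) = -3: the LHS transforms to (s^2 + 4*s + 8)Y - (3*s + 9).
The right side is L{t} = s^(-2).
So (s^2 + 4*s + 8)Y = s^(-2) + (3*s + 9).
Divide through and combine into a single rational function.

Y(s) = (3*s^3 + 9*s^2 + 1)/(s^4 + 4*s^3 + 8*s^2)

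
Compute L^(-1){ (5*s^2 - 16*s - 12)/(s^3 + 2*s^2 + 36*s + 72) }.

-4*sin(6*t) + 4*cos(6*t) + exp(-2*t)

Factor the denominator: s^3 + 2*s^2 + 36*s + 72 = (s + 2)*(s^2 + 36).
Partial fraction decomposition gives [1/(s + 2)] + [4*s/(s^2 + 36)] + [-24/(s^2 + 36)].
Invert each term: 1/(s + 2) ↔ e^(-2t); 4·s/(s^2 + 36) ↔ 4cos(6t); -4·6/(s^2 + 36) ↔ -4sin(6t).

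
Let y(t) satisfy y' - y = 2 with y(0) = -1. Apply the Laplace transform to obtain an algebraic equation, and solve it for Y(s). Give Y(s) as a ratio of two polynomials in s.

Take the Laplace transform of both sides.
Using L{y'} = sY - y(0) = sY - (-1), the left side becomes (s - 1)Y - (-1).
The right side is L{2} = 2/s.
So (s - 1)Y = 2/s + (-1).
Isolate Y and clear denominators.

Y(s) = (-s + 2)/(s^2 - s)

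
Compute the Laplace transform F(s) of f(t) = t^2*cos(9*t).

F(s) = 2*s*(s^2 - 243)/(s^2 + 81)^3

L{cos(9t)} = s/(s^2 + 81).
Then apply L{t^2·g(t)} = (-1)^2 d^2/ds^2[G(s)] with G(s) = s/(s^2 + 81):
differentiating 2 times and applying the sign gives 2*s*(s^2 - 243)/(s^2 + 81)^3.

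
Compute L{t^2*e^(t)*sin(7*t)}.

L{sin(7t)} = 7/(s^2 + 49).
Multiplying by e^(t) shifts s → s - 1, so L{e^(t)*sin(7*t)} = 7/((s - 1)^2 + 49).
Then apply L{t^2·g(t)} = (-1)^2 d^2/ds^2[G(s)] with G(s) = 7/((s - 1)^2 + 49):
differentiating 2 times and applying the sign gives 14*(3*s^2 - 6*s - 46)/(s^2 - 2*s + 50)^3.

14*(3*s^2 - 6*s - 46)/(s^2 - 2*s + 50)^3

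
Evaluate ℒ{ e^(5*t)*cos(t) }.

(s - 5)/((s - 5)^2 + 1)

L{cos(t)} = s/(s^2 + 1).
By the first shifting theorem, multiplying by e^(5t) replaces s with s - 5.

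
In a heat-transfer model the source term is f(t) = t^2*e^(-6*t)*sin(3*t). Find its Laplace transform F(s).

F(s) = 18*(s^2 + 12*s + 33)/(s^2 + 12*s + 45)^3

L{sin(3t)} = 3/(s^2 + 9).
Multiplying by e^(-6t) shifts s → s + 6, so L{e^(-6*t)*sin(3*t)} = 3/((s + 6)^2 + 9).
Then apply L{t^2·g(t)} = (-1)^2 d^2/ds^2[G(s)] with G(s) = 3/((s + 6)^2 + 9):
differentiating 2 times and applying the sign gives 18*(s^2 + 12*s + 33)/(s^2 + 12*s + 45)^3.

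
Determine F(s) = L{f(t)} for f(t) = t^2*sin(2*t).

F(s) = 4*(3*s^2 - 4)/(s^2 + 4)^3

L{sin(2t)} = 2/(s^2 + 4).
Then apply L{t^2·g(t)} = (-1)^2 d^2/ds^2[G(s)] with G(s) = 2/(s^2 + 4):
differentiating 2 times and applying the sign gives 4*(3*s^2 - 4)/(s^2 + 4)^3.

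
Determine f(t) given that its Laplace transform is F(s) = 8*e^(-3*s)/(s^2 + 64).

f(t) = Heaviside(t - 3)*(sin(8*t - 24))

The factor e^(-3s) signals a time shift by c = 3 (second shifting theorem).
L{sin(8t)} = 8/(s^2 + 64), so L^-1{8/(s^2 + 64)} = sin(8*t).
Hence the inverse is u(t - 3) times that function evaluated at t - 3.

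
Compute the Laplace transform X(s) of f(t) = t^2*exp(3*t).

L{e^(3t)} = 1/(s - 3).
Then apply L{t^2·g(t)} = (-1)^2 d^2/ds^2[G(s)] with G(s) = 1/(s - 3):
differentiating 2 times and applying the sign gives 2/(s - 3)^3.

X(s) = 2/(s - 3)^3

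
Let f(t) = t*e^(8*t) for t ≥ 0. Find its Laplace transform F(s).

L{e^(8t)} = 1/(s - 8).
Then apply L{t·g(t)} = -d/ds[G(s)] with G(s) = 1/(s - 8):
differentiating 1 time and applying the sign gives (s - 8)^(-2).

F(s) = (s - 8)^(-2)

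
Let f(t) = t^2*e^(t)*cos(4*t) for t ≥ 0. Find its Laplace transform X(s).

X(s) = 2*(s - 1)*(s^2 - 2*s - 47)/(s^2 - 2*s + 17)^3

L{cos(4t)} = s/(s^2 + 16).
Multiplying by e^(t) shifts s → s - 1, so L{e^(t)*cos(4*t)} = (s - 1)/((s - 1)^2 + 16).
Then apply L{t^2·g(t)} = (-1)^2 d^2/ds^2[G(s)] with G(s) = (s - 1)/((s - 1)^2 + 16):
differentiating 2 times and applying the sign gives 2*(s - 1)*(s^2 - 2*s - 47)/(s^2 - 2*s + 17)^3.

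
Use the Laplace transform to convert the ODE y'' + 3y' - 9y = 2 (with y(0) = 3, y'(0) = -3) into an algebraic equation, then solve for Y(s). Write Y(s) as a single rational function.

Y(s) = (3*s^2 + 6*s + 2)/(s^3 + 3*s^2 - 9*s)

Transform both sides with L{·}.
With L{y''} = s^2 Y - s·y(0) - y'(0) and L{y'} = sY - y(0), with y(0) = 3, y'(0) = -3: the LHS transforms to (s^2 + 3*s - 9)Y - (3*s + 6).
The right side is L{2} = 2/s.
So (s^2 + 3*s - 9)Y = 2/s + (3*s + 6).
Isolate Y and clear denominators.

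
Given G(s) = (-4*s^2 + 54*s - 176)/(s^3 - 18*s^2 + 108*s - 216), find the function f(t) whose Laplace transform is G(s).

Factor the denominator: s^3 - 18*s^2 + 108*s - 216 = (s - 6)^3.
Partial fraction decomposition gives [-4/(s - 6)] + [6/(s - 6)^2] + [4/(s - 6)^3].
Invert each term: -4/(s - 6) ↔ -4e^(6t); 6/(s - 6)^2 ↔ 6t·e^(6t); 4/(s - 6)^3 ↔ (2)t^2·e^(6t).

f(t) = 2*t^2*exp(6*t) + 6*t*exp(6*t) - 4*exp(6*t)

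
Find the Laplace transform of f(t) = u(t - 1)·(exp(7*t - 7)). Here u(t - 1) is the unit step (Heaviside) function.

By the second shifting theorem, L{u(t - c)·g(t - c)} = e^(-cs)·G(s) with c = 1 and G(s) = L{g(t)}.
L{e^(7t)} = 1/(s - 7).

exp(-s)/(s - 7)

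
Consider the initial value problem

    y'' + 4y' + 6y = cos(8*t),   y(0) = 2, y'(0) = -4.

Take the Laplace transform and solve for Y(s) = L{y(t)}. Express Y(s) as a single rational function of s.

Apply the Laplace transform to the equation.
The derivative rules (L{y''} = s^2 Y - s·y(0) - y'(0) and L{y'} = sY - y(0), with y(0) = 2, y'(0) = -4) turn the left side into (s^2 + 4*s + 6)Y - (2*s + 4).
The right side is L{cos(8*t)} = s/(s^2 + 64).
So (s^2 + 4*s + 6)Y = s/(s^2 + 64) + (2*s + 4).
Divide through and combine into a single rational function.

Y(s) = (2*s^3 + 4*s^2 + 129*s + 256)/(s^4 + 4*s^3 + 70*s^2 + 256*s + 384)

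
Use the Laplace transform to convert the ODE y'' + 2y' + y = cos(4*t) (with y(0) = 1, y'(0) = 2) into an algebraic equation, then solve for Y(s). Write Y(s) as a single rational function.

Y(s) = (s^3 + 4*s^2 + 17*s + 64)/(s^4 + 2*s^3 + 17*s^2 + 32*s + 16)

Take the Laplace transform of both sides.
With L{y''} = s^2 Y - s·y(0) - y'(0) and L{y'} = sY - y(0), with y(0) = 1, y'(0) = 2: the LHS transforms to (s^2 + 2*s + 1)Y - (s + 4).
The right side is L{cos(4*t)} = s/(s^2 + 16).
So (s^2 + 2*s + 1)Y = s/(s^2 + 16) + (s + 4).
Solve for Y(s) and write it as one ratio of polynomials.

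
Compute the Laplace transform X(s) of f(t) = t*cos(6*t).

X(s) = (s - 6)*(s + 6)/(s^2 + 36)^2

L{cos(6t)} = s/(s^2 + 36).
Then apply L{t·g(t)} = -d/ds[G(s)] with G(s) = s/(s^2 + 36):
differentiating 1 time and applying the sign gives (s - 6)*(s + 6)/(s^2 + 36)^2.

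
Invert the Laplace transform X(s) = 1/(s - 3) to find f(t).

f(t) = exp(3*t)

Since L{e^(3t)} = 1/(s - 3), the inverse is exp(3*t).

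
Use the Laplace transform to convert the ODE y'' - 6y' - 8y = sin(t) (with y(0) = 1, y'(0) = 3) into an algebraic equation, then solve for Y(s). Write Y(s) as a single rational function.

Take the Laplace transform of both sides.
With L{y''} = s^2 Y - s·y(0) - y'(0) and L{y'} = sY - y(0), with y(0) = 1, y'(0) = 3: the LHS transforms to (s^2 - 6*s - 8)Y - (s - 3).
The right side is L{sin(t)} = 1/(s^2 + 1).
So (s^2 - 6*s - 8)Y = 1/(s^2 + 1) + (s - 3).
Solve for Y(s) and write it as one ratio of polynomials.

Y(s) = (s^3 - 3*s^2 + s - 2)/(s^4 - 6*s^3 - 7*s^2 - 6*s - 8)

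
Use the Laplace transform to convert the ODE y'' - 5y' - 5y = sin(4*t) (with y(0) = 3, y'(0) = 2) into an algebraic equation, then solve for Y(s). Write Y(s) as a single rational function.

Apply the Laplace transform to the equation.
Using L{y''} = s^2 Y - s·y(0) - y'(0) and L{y'} = sY - y(0), with y(0) = 3, y'(0) = 2, the left side becomes (s^2 - 5*s - 5)Y - (3*s - 13).
The right side is L{sin(4*t)} = 4/(s^2 + 16).
So (s^2 - 5*s - 5)Y = 4/(s^2 + 16) + (3*s - 13).
Isolate Y and clear denominators.

Y(s) = (3*s^3 - 13*s^2 + 48*s - 204)/(s^4 - 5*s^3 + 11*s^2 - 80*s - 80)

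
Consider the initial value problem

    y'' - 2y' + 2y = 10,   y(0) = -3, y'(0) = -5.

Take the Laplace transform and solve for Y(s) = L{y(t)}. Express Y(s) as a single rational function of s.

Laplace-transform each side.
Using L{y''} = s^2 Y - s·y(0) - y'(0) and L{y'} = sY - y(0), with y(0) = -3, y'(0) = -5, the left side becomes (s^2 - 2*s + 2)Y - (-3*s + 1).
The right side is L{10} = 10/s.
So (s^2 - 2*s + 2)Y = 10/s + (-3*s + 1).
Isolate Y and clear denominators.

Y(s) = (-3*s^2 + s + 10)/(s^3 - 2*s^2 + 2*s)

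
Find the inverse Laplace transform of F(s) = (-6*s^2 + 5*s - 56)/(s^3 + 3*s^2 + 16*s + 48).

2*sin(4*t) - cos(4*t) - 5*exp(-3*t)

Factor the denominator: s^3 + 3*s^2 + 16*s + 48 = (s + 3)*(s^2 + 16).
Partial fraction decomposition gives [-5/(s + 3)] + [-s/(s^2 + 16)] + [8/(s^2 + 16)].
Invert each term: -5/(s + 3) ↔ -5e^(-3t); -1·s/(s^2 + 16) ↔ -cos(4t); 2·4/(s^2 + 16) ↔ 2sin(4t).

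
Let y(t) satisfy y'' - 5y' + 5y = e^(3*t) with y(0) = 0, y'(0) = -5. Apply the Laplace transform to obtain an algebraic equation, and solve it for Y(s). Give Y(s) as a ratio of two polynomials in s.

Y(s) = (-5*s + 16)/(s^3 - 8*s^2 + 20*s - 15)

Apply the Laplace transform to the equation.
With L{y''} = s^2 Y - s·y(0) - y'(0) and L{y'} = sY - y(0), with y(0) = 0, y'(0) = -5: the LHS transforms to (s^2 - 5*s + 5)Y - (-5).
The right side is L{e^(3*t)} = 1/(s - 3).
So (s^2 - 5*s + 5)Y = 1/(s - 3) + (-5).
Divide through and combine into a single rational function.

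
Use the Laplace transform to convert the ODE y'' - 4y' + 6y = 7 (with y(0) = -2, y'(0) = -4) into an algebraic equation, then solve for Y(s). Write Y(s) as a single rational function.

Y(s) = (-2*s^2 + 4*s + 7)/(s^3 - 4*s^2 + 6*s)

Transform both sides with L{·}.
Using L{y''} = s^2 Y - s·y(0) - y'(0) and L{y'} = sY - y(0), with y(0) = -2, y'(0) = -4, the left side becomes (s^2 - 4*s + 6)Y - (-2*s + 4).
The right side is L{7} = 7/s.
So (s^2 - 4*s + 6)Y = 7/s + (-2*s + 4).
Solve for Y(s) and write it as one ratio of polynomials.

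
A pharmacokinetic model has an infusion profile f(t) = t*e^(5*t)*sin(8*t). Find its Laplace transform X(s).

X(s) = 16*(s - 5)/(s^2 - 10*s + 89)^2

L{sin(8t)} = 8/(s^2 + 64).
Multiplying by e^(5t) shifts s → s - 5, so L{e^(5*t)*sin(8*t)} = 8/((s - 5)^2 + 64).
Then apply L{t·g(t)} = -d/ds[G(s)] with G(s) = 8/((s - 5)^2 + 64):
differentiating 1 time and applying the sign gives 16*(s - 5)/(s^2 - 10*s + 89)^2.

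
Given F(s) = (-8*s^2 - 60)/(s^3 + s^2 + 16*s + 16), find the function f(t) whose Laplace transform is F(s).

Factor the denominator: s^3 + s^2 + 16*s + 16 = (s + 1)*(s^2 + 16).
Partial fraction decomposition gives [-4/(s + 1)] + [-4*s/(s^2 + 16)] + [4/(s^2 + 16)].
Invert each term: -4/(s + 1) ↔ -4e^(-t); -4·s/(s^2 + 16) ↔ -4cos(4t); 1·4/(s^2 + 16) ↔ sin(4t).

f(t) = sin(4*t) - 4*cos(4*t) - 4*exp(-t)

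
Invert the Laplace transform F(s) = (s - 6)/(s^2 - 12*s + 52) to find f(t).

f(t) = exp(6*t)*cos(4*t)

Rewrite the denominator: s^2 - 12*s + 52 = (s - 6)^2 + 16.
The form in (s - 6) signals a first-shifting-theorem factor e^(6t).
Since L{cos(4t)} = s/(s^2 + 16), the inverse is e^(6*t)*cos(4*t).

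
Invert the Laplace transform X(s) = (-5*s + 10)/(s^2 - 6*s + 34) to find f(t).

Complete the square in the denominator: s^2 - 6*s + 34 = (s - 3)^2 + 5^2.
Split the numerator to match: -5*s + 10 = -5·(s - 3) - 1·5.
Invert each term: -5·(s - 3)/((s - 3)^2 + 25) ↔ -5e^(3t)cos(5t); -1·5/((s - 3)^2 + 25) ↔ -e^(3t)sin(5t).

f(t) = -exp(3*t)*sin(5*t) - 5*exp(3*t)*cos(5*t)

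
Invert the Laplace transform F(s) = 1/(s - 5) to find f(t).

f(t) = exp(5*t)

Since L{e^(5t)} = 1/(s - 5), the inverse is e^(5*t).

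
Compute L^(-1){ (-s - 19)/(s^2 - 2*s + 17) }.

-5*exp(t)*sin(4*t) - exp(t)*cos(4*t)

Complete the square in the denominator: s^2 - 2*s + 17 = (s - 1)^2 + 4^2.
Split the numerator to match: -s - 19 = -1·(s - 1) - 5·4.
Invert each term: -1·(s - 1)/((s - 1)^2 + 16) ↔ -e^(t)cos(4t); -5·4/((s - 1)^2 + 16) ↔ -5e^(t)sin(4t).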